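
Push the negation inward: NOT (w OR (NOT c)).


De Morgan: the negation of a disjunction is the conjunction of the negations.
Distribute NOT across OR, flipping it to AND, and negate each literal.

(NOT w) AND c


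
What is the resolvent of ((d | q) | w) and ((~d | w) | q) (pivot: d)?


The clauses contain complementary literals d and ~d.
Resolution eliminates this pair and disjoins the remaining literals (merging duplicates).

(q | w)


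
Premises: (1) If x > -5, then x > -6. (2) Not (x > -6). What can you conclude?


Modus tollens: from (P → Q) and ¬Q, infer ¬P.
Q = 'x > -6' is denied; since P → Q, P must also fail.

Not (x > -5).


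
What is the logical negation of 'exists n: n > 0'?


¬(forall x: φ) = exists x: ¬φ, and ¬(exists x: φ) = forall x: ¬φ.
Apply to the existential statement.

forall n: ~(n > 0)


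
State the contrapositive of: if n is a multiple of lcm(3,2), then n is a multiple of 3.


The contrapositive of (P → Q) is (¬Q → ¬P); it is logically equivalent to the original.
Here P = 'n is a multiple of lcm(3,2)' and Q = 'n is a multiple of 3'.

If not (n is a multiple of 3), then not (n is a multiple of lcm(3,2)).


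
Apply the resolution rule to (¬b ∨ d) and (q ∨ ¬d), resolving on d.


The clauses contain complementary literals d and ¬d.
Resolution eliminates this pair and disjoins the remaining literals (merging duplicates).

(¬b ∨ q)


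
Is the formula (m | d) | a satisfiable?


Search for a satisfying assignment over {a, d, m}.
Try a=True, d=False, m=False: the formula evaluates to True.
A satisfying assignment exists.

Satisfiable.


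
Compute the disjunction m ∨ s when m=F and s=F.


Disjunction is false only when both operands are false.
Substitute: m=F, s=F.
F ∨ F evaluates to F.

F


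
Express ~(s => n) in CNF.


Step 1: Rewrite s → n as ¬s ∨ n.
Step 2: Negate: ¬(¬s ∨ n) = s ∧ ¬n (De Morgan + double negation).

s & (~n)


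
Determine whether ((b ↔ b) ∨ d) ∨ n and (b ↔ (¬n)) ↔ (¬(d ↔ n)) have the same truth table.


Compare truth tables:
b | d | n | φ | ψ
-----------------
F | F | F | T | T
T | F | F | T | F
F | T | F | T | F
T | T | F | T | T
F | F | T | T | T
T | F | T | T | F
F | T | T | T | F
T | T | T | T | T
They differ at row 2 (b=T, d=F, n=F): φ=T but ψ=F.

No, they are not logically equivalent.


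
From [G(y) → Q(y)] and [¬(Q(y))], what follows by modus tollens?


Modus tollens: from (P → Q) and ¬Q, infer ¬P.
Q = 'Q(y)' is denied; since P → Q, P must also fail.

Not (G(y)).


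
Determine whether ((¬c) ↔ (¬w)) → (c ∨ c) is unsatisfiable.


Truth table over {c, w}:
c | w | φ
---------
F | F | F
T | F | T
F | T | T
T | T | T
Satisfying assignment at row 2: c=T, w=F gives T.

No, it is not a contradiction.


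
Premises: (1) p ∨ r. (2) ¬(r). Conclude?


Disjunctive syllogism: from (P ∨ Q) and ¬P, infer Q.
One disjunct, 'r', is ruled out; the other must hold.

p


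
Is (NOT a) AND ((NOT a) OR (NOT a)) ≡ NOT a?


Compare truth tables:
a | φ | ψ
---------
F | T | T
T | F | F
The columns φ and ψ agree on every row.

Yes, they are logically equivalent.


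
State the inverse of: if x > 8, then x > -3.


The inverse of (P → Q) is (¬P → ¬Q). It is equivalent to the converse, not to the original.
Here P = 'x > 8' and Q = 'x > -3'.

If not (x > 8), then not (x > -3).


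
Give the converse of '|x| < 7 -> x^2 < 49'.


The converse of (P → Q) is (Q → P). It is not in general equivalent to the original.
Here P = '|x| < 7' and Q = 'x^2 < 49'.

If x^2 < 49, then |x| < 7.


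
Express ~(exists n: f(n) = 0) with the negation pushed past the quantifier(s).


¬(forall x: φ) = exists x: ¬φ, and ¬(exists x: φ) = forall x: ¬φ.
Apply to the existential statement.

forall n: ~(f(n) = 0)


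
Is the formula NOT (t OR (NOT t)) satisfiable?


Check all 2 assignments over {t}:
t | φ
-----
F | F
T | F
No assignment makes the formula true.

Unsatisfiable.


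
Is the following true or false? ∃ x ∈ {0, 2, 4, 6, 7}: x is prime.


Evaluate the predicate on each element: 0:F, 2:T, 4:F, 6:F, 7:T.
Witness x = 2 satisfies the predicate.

T


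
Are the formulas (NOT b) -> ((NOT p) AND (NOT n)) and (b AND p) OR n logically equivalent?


Compare truth tables:
b | n | p | φ | ψ
-----------------
F | F | F | T | F
T | F | F | T | F
F | T | F | F | T
T | T | F | T | T
F | F | T | F | F
T | F | T | T | T
F | T | T | F | T
T | T | T | T | T
They differ at row 1 (b=F, n=F, p=F): φ=T but ψ=F.

No, they are not logically equivalent.


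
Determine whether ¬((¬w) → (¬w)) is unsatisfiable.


Truth table over {w}:
w | φ
-----
F | F
T | F
Every row is false.

Yes, it is a contradiction.


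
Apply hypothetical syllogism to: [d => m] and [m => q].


Hypothetical syllogism: from (P → Q) and (Q → R), infer (P → R).
Chain the two implications through the shared middle term 'm'.

d => q


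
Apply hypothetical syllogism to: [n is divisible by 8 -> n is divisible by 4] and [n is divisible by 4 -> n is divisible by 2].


Hypothetical syllogism: from (P → Q) and (Q → R), infer (P → R).
Chain the two implications through the shared middle term 'n is divisible by 4'.

n is divisible by 8 -> n is divisible by 2


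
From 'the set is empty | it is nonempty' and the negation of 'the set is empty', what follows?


Disjunctive syllogism: from (P ∨ Q) and ¬P, infer Q.
One disjunct, 'the set is empty', is ruled out; the other must hold.

it is nonempty


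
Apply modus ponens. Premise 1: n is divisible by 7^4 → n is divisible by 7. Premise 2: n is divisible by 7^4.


Modus ponens: from (P → Q) and P, infer Q.
P = 'n is divisible by 7^4' is asserted, and P → Q holds, so Q follows.

n is divisible by 7.


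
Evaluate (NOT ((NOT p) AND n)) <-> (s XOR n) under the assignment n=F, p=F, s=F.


Substitute n=F, p=F, s=F:
NOT p = T
(NOT p) AND n = T AND F = F
NOT ((NOT p) AND n) = T
s XOR n = F XOR F = F
(NOT ((NOT p) AND n)) <-> (s XOR n) = T <-> F = F

F


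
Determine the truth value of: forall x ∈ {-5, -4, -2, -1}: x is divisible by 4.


Evaluate the predicate on each element: -5:False, -4:True, -2:False, -1:False.
Counterexample x = -5 fails the predicate.

False


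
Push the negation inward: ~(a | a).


De Morgan: the negation of a disjunction is the conjunction of the negations.
Distribute ~ across |, flipping it to &, and negate each literal.

(~a) & (~a)


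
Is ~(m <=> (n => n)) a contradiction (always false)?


Truth table over {m, n}:
m | n | φ
---------
False | False | True
True | False | False
False | True | True
True | True | False
Satisfying assignment at row 1: m=False, n=False gives True.

No, it is not a contradiction.


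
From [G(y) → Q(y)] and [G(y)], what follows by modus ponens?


Modus ponens: from (P → Q) and P, infer Q.
P = 'G(y)' is asserted, and P → Q holds, so Q follows.

Q(y).


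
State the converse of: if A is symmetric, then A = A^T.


The converse of (P → Q) is (Q → P). It is not in general equivalent to the original.
Here P = 'A is symmetric' and Q = 'A = A^T'.

If A = A^T, then A is symmetric.


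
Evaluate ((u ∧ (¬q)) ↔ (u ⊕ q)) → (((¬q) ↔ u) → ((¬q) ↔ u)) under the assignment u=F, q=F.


Substitute u=F, q=F:
¬q = T
u ∧ (¬q) = F ∧ T = F
u ⊕ q = F ⊕ F = F
(u ∧ (¬q)) ↔ (u ⊕ q) = F ↔ F = T
¬q = T
(¬q) ↔ u = T ↔ F = F
¬q = T
(¬q) ↔ u = T ↔ F = F
((¬q) ↔ u) → ((¬q) ↔ u) = F → F = T
((u ∧ (¬q)) ↔ (u ⊕ q)) → (((¬q) ↔ u) → ((¬q) ↔ u)) = T → T = T

T


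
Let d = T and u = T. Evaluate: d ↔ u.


Biconditional is true when both operands have the same truth value.
Substitute: d=T, u=T.
T ↔ T evaluates to T.

T


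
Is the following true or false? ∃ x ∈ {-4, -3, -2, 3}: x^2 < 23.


Evaluate the predicate on each element: -4:T, -3:T, -2:T, 3:T.
Witness x = -4 satisfies the predicate.

T


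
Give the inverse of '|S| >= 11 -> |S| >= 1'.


The inverse of (P → Q) is (¬P → ¬Q). It is equivalent to the converse, not to the original.
Here P = '|S| >= 11' and Q = '|S| >= 1'.

If not (|S| >= 11), then not (|S| >= 1).


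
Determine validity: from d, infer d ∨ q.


This matches the form of disjunction introduction: the conclusion follows in every model of the premises.

Valid.


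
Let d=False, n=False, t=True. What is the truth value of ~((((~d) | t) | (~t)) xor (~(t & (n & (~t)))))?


Substitute d=False, n=False, t=True:
~d = True
(~d) | t = True | True = True
~t = False
((~d) | t) | (~t) = True | False = True
~t = False
n & (~t) = False & False = False
t & (n & (~t)) = True & False = False
~(t & (n & (~t))) = True
(((~d) | t) | (~t)) xor (~(t & (n & (~t)))) = True xor True = False
~((((~d) | t) | (~t)) xor (~(t & (n & (~t))))) = True

True


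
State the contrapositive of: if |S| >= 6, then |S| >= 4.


The contrapositive of (P → Q) is (¬Q → ¬P); it is logically equivalent to the original.
Here P = '|S| >= 6' and Q = '|S| >= 4'.

If not (|S| >= 4), then not (|S| >= 6).


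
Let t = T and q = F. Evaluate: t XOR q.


Exclusive or is true when exactly one operand is true.
Substitute: t=T, q=F.
T XOR F evaluates to T.

T


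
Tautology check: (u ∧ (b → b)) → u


Build the truth table over {b, u}:
b | u | φ
---------
F | F | T
T | F | T
F | T | T
T | T | T
Every row evaluates to true.

Yes, it is a tautology.


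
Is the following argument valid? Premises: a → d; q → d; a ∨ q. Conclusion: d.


This matches the form of proof by cases: the conclusion follows in every model of the premises.

Valid.


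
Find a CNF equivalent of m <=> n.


Step 1: Rewrite m ↔ n as (m → n) ∧ (n → m).
Step 2: Rewrite each implication as a disjunction.

((~m) | n) & ((~n) | m)


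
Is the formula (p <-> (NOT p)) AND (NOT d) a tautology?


Build the truth table over {d, p}:
d | p | φ
---------
F | F | F
T | F | F
F | T | F
T | T | F
Counterexample at row 1: with d=F, p=F, the formula is F.

No, it is not a tautology.


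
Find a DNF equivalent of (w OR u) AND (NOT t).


Step 1: Distribute ∧ over ∨: (w ∨ u) ∧ (¬t) = (w ∧ (¬t)) ∨ (u ∧ (¬t)).

(w AND (NOT t)) OR (u AND (NOT t))


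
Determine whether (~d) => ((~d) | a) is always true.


Build the truth table over {a, d}:
a | d | φ
---------
False | False | True
True | False | True
False | True | True
True | True | True
Every row evaluates to true.

Yes, it is a tautology.


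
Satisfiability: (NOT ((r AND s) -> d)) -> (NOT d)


Search for a satisfying assignment over {d, r, s}.
Try d=F, r=F, s=F: the formula evaluates to T.
A satisfying assignment exists.

Satisfiable.


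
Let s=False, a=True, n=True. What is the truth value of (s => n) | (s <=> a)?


Substitute s=False, a=True, n=True:
s => n = False => True = True
s <=> a = False <=> True = False
(s => n) | (s <=> a) = True | False = True

True


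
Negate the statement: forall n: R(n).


¬(forall x: φ) = exists x: ¬φ, and ¬(exists x: φ) = forall x: ¬φ.
Apply to the universal statement.

exists n: ~(R(n))


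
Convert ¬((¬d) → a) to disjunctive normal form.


Step 1: Rewrite implication then negate: ¬(¬(¬d) ∨ a) = (¬d) ∧ ¬a.

(¬d) ∧ (¬a)


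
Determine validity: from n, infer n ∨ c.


This matches the form of disjunction introduction: the conclusion follows in every model of the premises.

Valid.


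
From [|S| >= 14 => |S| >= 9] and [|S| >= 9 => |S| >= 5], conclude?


Hypothetical syllogism: from (P → Q) and (Q → R), infer (P → R).
Chain the two implications through the shared middle term '|S| >= 9'.

|S| >= 14 => |S| >= 5


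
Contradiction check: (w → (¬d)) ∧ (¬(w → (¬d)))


Truth table over {d, w}:
d | w | φ
---------
F | F | F
T | F | F
F | T | F
T | T | F
Every row is false.

Yes, it is a contradiction.


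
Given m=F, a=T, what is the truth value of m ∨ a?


Disjunction is false only when both operands are false.
Substitute: m=F, a=T.
F ∨ T evaluates to T.

T


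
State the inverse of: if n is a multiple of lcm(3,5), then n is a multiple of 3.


The inverse of (P → Q) is (¬P → ¬Q). It is equivalent to the converse, not to the original.
Here P = 'n is a multiple of lcm(3,5)' and Q = 'n is a multiple of 3'.

If not (n is a multiple of lcm(3,5)), then not (n is a multiple of 3).


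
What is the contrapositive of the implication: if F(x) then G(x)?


The contrapositive of (P → Q) is (¬Q → ¬P); it is logically equivalent to the original.
Here P = 'F(x)' and Q = 'G(x)'.

If not (G(x)), then not (F(x)).


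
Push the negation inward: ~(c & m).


De Morgan: the negation of a conjunction is the disjunction of the negations.
Distribute ~ across &, flipping it to |, and negate each literal.

(~c) | (~m)


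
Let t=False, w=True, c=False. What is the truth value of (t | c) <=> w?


Substitute t=False, w=True, c=False:
t | c = False | False = False
(t | c) <=> w = False <=> True = False

False


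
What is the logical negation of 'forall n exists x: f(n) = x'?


Negation flips each quantifier (∀↔∃) and negates the inner predicate.
¬(forall n exists x: φ) = exists n forall x: ¬φ.

exists n forall x: ~(f(n) = x)


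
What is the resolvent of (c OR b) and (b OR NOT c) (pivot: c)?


The clauses contain complementary literals c and NOTc.
Resolution eliminates this pair and disjoins the remaining literals (merging duplicates).

b


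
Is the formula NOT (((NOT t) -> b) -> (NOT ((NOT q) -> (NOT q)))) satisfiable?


Search for a satisfying assignment over {b, q, t}.
Try b=T, q=F, t=F: the formula evaluates to T.
A satisfying assignment exists.

Satisfiable.


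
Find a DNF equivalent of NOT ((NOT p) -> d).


Step 1: Rewrite implication then negate: ¬(¬(¬p) ∨ d) = (¬p) ∧ ¬d.

(NOT p) AND (NOT d)


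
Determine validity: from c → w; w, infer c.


This is affirming the consequent (fallacy). There exist truth assignments where the premises are all true but the conclusion is false.

Invalid.


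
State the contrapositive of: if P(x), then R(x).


The contrapositive of (P → Q) is (¬Q → ¬P); it is logically equivalent to the original.
Here P = 'P(x)' and Q = 'R(x)'.

If not (R(x)), then not (P(x)).


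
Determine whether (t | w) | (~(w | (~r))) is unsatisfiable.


Truth table over {r, t, w}:
r | t | w | φ
-------------
False | False | False | False
True | False | False | True
False | True | False | True
True | True | False | True
False | False | True | True
True | False | True | True
False | True | True | True
True | True | True | True
Satisfying assignment at row 2: r=True, t=False, w=False gives True.

No, it is not a contradiction.


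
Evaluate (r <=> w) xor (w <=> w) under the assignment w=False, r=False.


Substitute w=False, r=False:
r <=> w = False <=> False = True
w <=> w = False <=> False = True
(r <=> w) xor (w <=> w) = True xor True = False

False


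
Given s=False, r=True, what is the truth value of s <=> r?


Biconditional is true when both operands have the same truth value.
Substitute: s=False, r=True.
False <=> True evaluates to False.

False


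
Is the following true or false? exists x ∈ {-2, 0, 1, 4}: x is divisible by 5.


Evaluate the predicate on each element: -2:False, 0:True, 1:False, 4:False.
Witness x = 0 satisfies the predicate.

True


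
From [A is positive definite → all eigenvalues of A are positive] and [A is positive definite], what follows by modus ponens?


Modus ponens: from (P → Q) and P, infer Q.
P = 'A is positive definite' is asserted, and P → Q holds, so Q follows.

all eigenvalues of A are positive.


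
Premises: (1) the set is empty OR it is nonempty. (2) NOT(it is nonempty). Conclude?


Disjunctive syllogism: from (P ∨ Q) and ¬P, infer Q.
One disjunct, 'it is nonempty', is ruled out; the other must hold.

the set is empty


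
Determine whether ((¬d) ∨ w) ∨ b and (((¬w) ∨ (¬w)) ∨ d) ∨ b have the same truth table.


Compare truth tables:
b | d | w | φ | ψ
-----------------
F | F | F | T | T
T | F | F | T | T
F | T | F | F | T
T | T | F | T | T
F | F | T | T | F
T | F | T | T | T
F | T | T | T | T
T | T | T | T | T
They differ at row 3 (b=F, d=T, w=F): φ=F but ψ=T.

No, they are not logically equivalent.


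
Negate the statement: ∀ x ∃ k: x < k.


Negation flips each quantifier (∀↔∃) and negates the inner predicate.
¬(∀ x ∃ k: φ) = ∃ x ∀ k: ¬φ.

∃ x ∀ k: ¬(x < k)


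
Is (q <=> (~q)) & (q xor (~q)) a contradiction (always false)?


Truth table over {q}:
q | φ
-----
False | False
True | False
Every row is false.

Yes, it is a contradiction.


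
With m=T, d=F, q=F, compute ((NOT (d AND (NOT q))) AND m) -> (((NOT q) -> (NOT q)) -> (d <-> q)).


Substitute m=T, d=F, q=F:
NOT q = T
d AND (NOT q) = F AND T = F
NOT (d AND (NOT q)) = T
(NOT (d AND (NOT q))) AND m = T AND T = T
NOT q = T
NOT q = T
(NOT q) -> (NOT q) = T -> T = T
d <-> q = F <-> F = T
((NOT q) -> (NOT q)) -> (d <-> q) = T -> T = T
((NOT (d AND (NOT q))) AND m) -> (((NOT q) -> (NOT q)) -> (d <-> q)) = T -> T = T

T


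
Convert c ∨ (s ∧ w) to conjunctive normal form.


Step 1: Distribute ∨ over ∧: c ∨ (s ∧ w) = (c ∨ s) ∧ (c ∨ w).

(c ∨ s) ∧ (c ∨ w)


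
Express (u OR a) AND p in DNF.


Step 1: Distribute ∧ over ∨: (u ∨ a) ∧ p = (u ∧ p) ∨ (a ∧ p).

(u AND p) OR (a AND p)


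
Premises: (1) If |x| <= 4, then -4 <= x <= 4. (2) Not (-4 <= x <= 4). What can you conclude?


Modus tollens: from (P → Q) and ¬Q, infer ¬P.
Q = '-4 <= x <= 4' is denied; since P → Q, P must also fail.

Not (|x| <= 4).


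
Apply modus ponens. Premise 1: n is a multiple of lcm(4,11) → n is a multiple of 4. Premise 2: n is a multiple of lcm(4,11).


Modus ponens: from (P → Q) and P, infer Q.
P = 'n is a multiple of lcm(4,11)' is asserted, and P → Q holds, so Q follows.

n is a multiple of 4.


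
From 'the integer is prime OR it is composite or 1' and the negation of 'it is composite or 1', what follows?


Disjunctive syllogism: from (P ∨ Q) and ¬P, infer Q.
One disjunct, 'it is composite or 1', is ruled out; the other must hold.

the integer is prime


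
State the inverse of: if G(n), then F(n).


The inverse of (P → Q) is (¬P → ¬Q). It is equivalent to the converse, not to the original.
Here P = 'G(n)' and Q = 'F(n)'.

If not (G(n)), then not (F(n)).


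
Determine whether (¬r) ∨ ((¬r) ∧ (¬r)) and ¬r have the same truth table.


Compare truth tables:
r | φ | ψ
---------
F | T | T
T | F | F
The columns φ and ψ agree on every row.

Yes, they are logically equivalent.


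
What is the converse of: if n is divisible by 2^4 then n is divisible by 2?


The converse of (P → Q) is (Q → P). It is not in general equivalent to the original.
Here P = 'n is divisible by 2^4' and Q = 'n is divisible by 2'.

If n is divisible by 2, then n is divisible by 2^4.


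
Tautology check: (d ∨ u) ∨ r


Build the truth table over {d, r, u}:
d | r | u | φ
-------------
F | F | F | F
T | F | F | T
F | T | F | T
T | T | F | T
F | F | T | T
T | F | T | T
F | T | T | T
T | T | T | T
Counterexample at row 1: with d=F, r=F, u=F, the formula is F.

No, it is not a tautology.


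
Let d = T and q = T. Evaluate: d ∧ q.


Conjunction is true only when both operands are true.
Substitute: d=T, q=T.
T ∧ T evaluates to T.

T


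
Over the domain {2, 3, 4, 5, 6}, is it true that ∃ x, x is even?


Evaluate the predicate on each element: 2:T, 3:F, 4:T, 5:F, 6:T.
Witness x = 2 satisfies the predicate.

T


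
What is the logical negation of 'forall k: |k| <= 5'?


¬(forall x: φ) = exists x: ¬φ, and ¬(exists x: φ) = forall x: ¬φ.
Apply to the universal statement.

exists k: ~(|k| <= 5)


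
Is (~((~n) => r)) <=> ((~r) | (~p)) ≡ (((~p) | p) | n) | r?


Compare truth tables:
n | p | r | φ | ψ
-----------------
False | False | False | True | True
True | False | False | False | True
False | True | False | True | True
True | True | False | False | True
False | False | True | False | True
True | False | True | False | True
False | True | True | True | True
True | True | True | True | True
They differ at row 2 (n=True, p=False, r=False): φ=False but ψ=True.

No, they are not logically equivalent.


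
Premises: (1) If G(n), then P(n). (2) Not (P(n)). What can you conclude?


Modus tollens: from (P → Q) and ¬Q, infer ¬P.
Q = 'P(n)' is denied; since P → Q, P must also fail.

Not (G(n)).


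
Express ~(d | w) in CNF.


Step 1: Apply De Morgan: ¬(d ∨ w) = ¬d ∧ ¬w.

(~d) & (~w)


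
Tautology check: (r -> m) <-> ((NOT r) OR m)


Build the truth table over {m, r}:
m | r | φ
---------
F | F | T
T | F | T
F | T | T
T | T | T
Every row evaluates to true.

Yes, it is a tautology.


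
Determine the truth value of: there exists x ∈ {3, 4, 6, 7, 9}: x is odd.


Evaluate the predicate on each element: 3:T, 4:F, 6:F, 7:T, 9:T.
Witness x = 3 satisfies the predicate.

T


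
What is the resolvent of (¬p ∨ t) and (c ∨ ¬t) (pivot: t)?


The clauses contain complementary literals t and ¬t.
Resolution eliminates this pair and disjoins the remaining literals (merging duplicates).

(¬p ∨ c)


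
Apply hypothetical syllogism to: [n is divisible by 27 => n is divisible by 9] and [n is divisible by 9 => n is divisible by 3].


Hypothetical syllogism: from (P → Q) and (Q → R), infer (P → R).
Chain the two implications through the shared middle term 'n is divisible by 9'.

n is divisible by 27 => n is divisible by 3


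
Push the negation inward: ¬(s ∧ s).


De Morgan: the negation of a conjunction is the disjunction of the negations.
Distribute ¬ across ∧, flipping it to ∨, and negate each literal.

(¬s) ∨ (¬s)


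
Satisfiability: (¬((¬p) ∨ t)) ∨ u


Search for a satisfying assignment over {p, t, u}.
Try p=T, t=F, u=F: the formula evaluates to T.
A satisfying assignment exists.

Satisfiable.


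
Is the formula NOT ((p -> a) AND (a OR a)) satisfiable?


Search for a satisfying assignment over {a, p}.
Try a=F, p=F: the formula evaluates to T.
A satisfying assignment exists.

Satisfiable.


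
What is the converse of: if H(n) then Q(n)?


The converse of (P → Q) is (Q → P). It is not in general equivalent to the original.
Here P = 'H(n)' and Q = 'Q(n)'.

If Q(n), then H(n).


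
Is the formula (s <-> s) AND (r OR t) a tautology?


Build the truth table over {r, s, t}:
r | s | t | φ
-------------
F | F | F | F
T | F | F | T
F | T | F | F
T | T | F | T
F | F | T | T
T | F | T | T
F | T | T | T
T | T | T | T
Counterexample at row 1: with r=F, s=F, t=F, the formula is F.

No, it is not a tautology.


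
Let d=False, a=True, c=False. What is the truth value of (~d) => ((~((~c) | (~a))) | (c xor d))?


Substitute d=False, a=True, c=False:
~d = True
~c = True
~a = False
(~c) | (~a) = True | False = True
~((~c) | (~a)) = False
c xor d = False xor False = False
(~((~c) | (~a))) | (c xor d) = False | False = False
(~d) => ((~((~c) | (~a))) | (c xor d)) = True => False = False

False


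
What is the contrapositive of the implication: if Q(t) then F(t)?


The contrapositive of (P → Q) is (¬Q → ¬P); it is logically equivalent to the original.
Here P = 'Q(t)' and Q = 'F(t)'.

If not (F(t)), then not (Q(t)).


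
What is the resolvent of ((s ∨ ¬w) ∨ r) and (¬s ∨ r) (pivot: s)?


The clauses contain complementary literals s and ¬s.
Resolution eliminates this pair and disjoins the remaining literals (merging duplicates).

(¬w ∨ r)


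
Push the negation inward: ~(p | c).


De Morgan: the negation of a disjunction is the conjunction of the negations.
Distribute ~ across |, flipping it to &, and negate each literal.

(~p) & (~c)


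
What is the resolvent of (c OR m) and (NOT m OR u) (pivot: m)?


The clauses contain complementary literals m and NOTm.
Resolution eliminates this pair and disjoins the remaining literals (merging duplicates).

(c OR u)


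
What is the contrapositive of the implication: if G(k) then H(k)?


The contrapositive of (P → Q) is (¬Q → ¬P); it is logically equivalent to the original.
Here P = 'G(k)' and Q = 'H(k)'.

If not (H(k)), then not (G(k)).


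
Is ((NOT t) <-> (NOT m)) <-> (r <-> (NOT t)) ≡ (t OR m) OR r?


Compare truth tables:
m | r | t | φ | ψ
-----------------
F | F | F | F | F
T | F | F | T | T
F | T | F | T | T
T | T | F | F | T
F | F | T | F | T
T | F | T | T | T
F | T | T | T | T
T | T | T | F | T
They differ at row 4 (m=T, r=T, t=F): φ=F but ψ=T.

No, they are not logically equivalent.


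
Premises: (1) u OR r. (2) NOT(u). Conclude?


Disjunctive syllogism: from (P ∨ Q) and ¬P, infer Q.
One disjunct, 'u', is ruled out; the other must hold.

r


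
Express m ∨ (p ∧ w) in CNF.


Step 1: Distribute ∨ over ∧: m ∨ (p ∧ w) = (m ∨ p) ∧ (m ∨ w).

(m ∨ p) ∧ (m ∨ w)


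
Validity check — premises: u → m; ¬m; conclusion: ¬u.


This matches the form of modus tollens: the conclusion follows in every model of the premises.

Valid.


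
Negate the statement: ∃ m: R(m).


¬(∀ x: φ) = ∃ x: ¬φ, and ¬(∃ x: φ) = ∀ x: ¬φ.
Apply to the existential statement.

∀ m: ¬(R(m))


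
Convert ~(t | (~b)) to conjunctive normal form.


Step 1: Apply De Morgan: ¬(t ∨ (¬b)) = ¬t ∧ ¬(¬b).
Step 2: Eliminate any double negations (¬¬X = X).

(~t) & b


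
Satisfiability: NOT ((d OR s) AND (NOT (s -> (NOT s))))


Search for a satisfying assignment over {d, s}.
Try d=F, s=F: the formula evaluates to T.
A satisfying assignment exists.

Satisfiable.


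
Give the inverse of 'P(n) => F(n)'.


The inverse of (P → Q) is (¬P → ¬Q). It is equivalent to the converse, not to the original.
Here P = 'P(n)' and Q = 'F(n)'.

If not (P(n)), then not (F(n)).


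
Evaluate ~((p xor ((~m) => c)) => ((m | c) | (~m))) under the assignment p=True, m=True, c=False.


Substitute p=True, m=True, c=False:
~m = False
(~m) => c = False => False = True
p xor ((~m) => c) = True xor True = False
m | c = True | False = True
~m = False
(m | c) | (~m) = True | False = True
(p xor ((~m) => c)) => ((m | c) | (~m)) = False => True = True
~((p xor ((~m) => c)) => ((m | c) | (~m))) = False

False


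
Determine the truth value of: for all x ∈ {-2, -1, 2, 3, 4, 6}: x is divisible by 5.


Evaluate the predicate on each element: -2:F, -1:F, 2:F, 3:F, 4:F, 6:F.
Counterexample x = -2 fails the predicate.

F


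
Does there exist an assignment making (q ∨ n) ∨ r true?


Search for a satisfying assignment over {n, q, r}.
Try n=T, q=F, r=F: the formula evaluates to T.
A satisfying assignment exists.

Satisfiable.


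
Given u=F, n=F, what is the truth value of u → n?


Implication is false only when antecedent is true and consequent is false.
Substitute: u=F, n=F.
F → F evaluates to T.

T


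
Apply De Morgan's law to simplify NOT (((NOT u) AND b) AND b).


De Morgan: the negation of a conjunction is the disjunction of the negations.
Distribute NOT across AND, flipping it to OR, and negate each literal.

(u OR (NOT b)) OR (NOT b)


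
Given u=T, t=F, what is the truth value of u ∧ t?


Conjunction is true only when both operands are true.
Substitute: u=T, t=F.
T ∧ F evaluates to F.

F


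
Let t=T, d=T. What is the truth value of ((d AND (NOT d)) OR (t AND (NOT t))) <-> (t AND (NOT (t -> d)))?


Substitute t=T, d=T:
NOT d = F
d AND (NOT d) = T AND F = F
NOT t = F
t AND (NOT t) = T AND F = F
(d AND (NOT d)) OR (t AND (NOT t)) = F OR F = F
t -> d = T -> T = T
NOT (t -> d) = F
t AND (NOT (t -> d)) = T AND F = F
((d AND (NOT d)) OR (t AND (NOT t))) <-> (t AND (NOT (t -> d))) = F <-> F = T

T


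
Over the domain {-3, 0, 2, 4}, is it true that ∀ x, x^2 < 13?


Evaluate the predicate on each element: -3:T, 0:T, 2:T, 4:F.
Counterexample x = 4 fails the predicate.

F


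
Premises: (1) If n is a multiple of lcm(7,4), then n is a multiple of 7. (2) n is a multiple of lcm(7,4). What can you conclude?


Modus ponens: from (P → Q) and P, infer Q.
P = 'n is a multiple of lcm(7,4)' is asserted, and P → Q holds, so Q follows.

n is a multiple of 7.


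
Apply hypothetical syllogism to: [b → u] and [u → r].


Hypothetical syllogism: from (P → Q) and (Q → R), infer (P → R).
Chain the two implications through the shared middle term 'u'.

b → r


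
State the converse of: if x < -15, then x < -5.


The converse of (P → Q) is (Q → P). It is not in general equivalent to the original.
Here P = 'x < -15' and Q = 'x < -5'.

If x < -5, then x < -15.


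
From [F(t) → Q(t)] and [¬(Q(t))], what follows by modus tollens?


Modus tollens: from (P → Q) and ¬Q, infer ¬P.
Q = 'Q(t)' is denied; since P → Q, P must also fail.

Not (F(t)).


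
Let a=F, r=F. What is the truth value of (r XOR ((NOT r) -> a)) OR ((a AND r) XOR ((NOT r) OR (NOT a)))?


Substitute a=F, r=F:
NOT r = T
(NOT r) -> a = T -> F = F
r XOR ((NOT r) -> a) = F XOR F = F
a AND r = F AND F = F
NOT r = T
NOT a = T
(NOT r) OR (NOT a) = T OR T = T
(a AND r) XOR ((NOT r) OR (NOT a)) = F XOR T = T
(r XOR ((NOT r) -> a)) OR ((a AND r) XOR ((NOT r) OR (NOT a))) = F OR T = T

T


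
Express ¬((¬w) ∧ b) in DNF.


Step 1: Apply De Morgan: ¬((¬w) ∧ b) = ¬(¬w) ∨ ¬b.
Step 2: Eliminate any double negations (¬¬X = X).

w ∨ (¬b)


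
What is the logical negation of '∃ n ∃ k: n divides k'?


Negation flips each quantifier (∀↔∃) and negates the inner predicate.
¬(∃ n ∃ k: φ) = ∀ n ∀ k: ¬φ.

∀ n ∀ k: ¬(n divides k)


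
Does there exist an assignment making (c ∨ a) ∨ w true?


Search for a satisfying assignment over {a, c, w}.
Try a=T, c=F, w=F: the formula evaluates to T.
A satisfying assignment exists.

Satisfiable.


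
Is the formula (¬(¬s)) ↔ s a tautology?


Build the truth table over {s}:
s | φ
-----
F | T
T | T
Every row evaluates to true.

Yes, it is a tautology.


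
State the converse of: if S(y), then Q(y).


The converse of (P → Q) is (Q → P). It is not in general equivalent to the original.
Here P = 'S(y)' and Q = 'Q(y)'.

If Q(y), then S(y).


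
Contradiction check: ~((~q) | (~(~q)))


Truth table over {q}:
q | φ
-----
False | False
True | False
Every row is false.

Yes, it is a contradiction.


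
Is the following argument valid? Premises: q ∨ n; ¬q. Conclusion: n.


This matches the form of disjunctive syllogism: the conclusion follows in every model of the premises.

Valid.


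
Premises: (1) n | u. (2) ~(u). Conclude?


Disjunctive syllogism: from (P ∨ Q) and ¬P, infer Q.
One disjunct, 'u', is ruled out; the other must hold.

n


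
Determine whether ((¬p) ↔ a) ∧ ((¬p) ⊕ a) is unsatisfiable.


Truth table over {a, p}:
a | p | φ
---------
F | F | F
T | F | F
F | T | F
T | T | F
Every row is false.

Yes, it is a contradiction.


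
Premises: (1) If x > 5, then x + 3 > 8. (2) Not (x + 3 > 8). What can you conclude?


Modus tollens: from (P → Q) and ¬Q, infer ¬P.
Q = 'x + 3 > 8' is denied; since P → Q, P must also fail.

Not (x > 5).


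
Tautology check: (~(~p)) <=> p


Build the truth table over {p}:
p | φ
-----
False | True
True | True
Every row evaluates to true.

Yes, it is a tautology.


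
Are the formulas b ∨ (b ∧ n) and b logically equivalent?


Compare truth tables:
b | n | φ | ψ
-------------
F | F | F | F
T | F | T | T
F | T | F | F
T | T | T | T
The columns φ and ψ agree on every row.

Yes, they are logically equivalent.


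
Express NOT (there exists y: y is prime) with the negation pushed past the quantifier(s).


¬(for all x: φ) = there exists x: ¬φ, and ¬(there exists x: φ) = for all x: ¬φ.
Apply to the existential statement.

for all y: NOT(y is prime)


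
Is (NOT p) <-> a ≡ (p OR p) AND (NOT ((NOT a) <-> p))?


Compare truth tables:
a | p | φ | ψ
-------------
F | F | F | F
T | F | T | F
F | T | T | F
T | T | F | T
They differ at row 2 (a=T, p=F): φ=T but ψ=F.

No, they are not logically equivalent.


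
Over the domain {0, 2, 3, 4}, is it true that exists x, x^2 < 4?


Evaluate the predicate on each element: 0:True, 2:False, 3:False, 4:False.
Witness x = 0 satisfies the predicate.

True


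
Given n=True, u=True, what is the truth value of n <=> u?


Biconditional is true when both operands have the same truth value.
Substitute: n=True, u=True.
True <=> True evaluates to True.

True


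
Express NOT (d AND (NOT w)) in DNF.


Step 1: Apply De Morgan: ¬(d ∧ (¬w)) = ¬d ∨ ¬(¬w).
Step 2: Eliminate any double negations (¬¬X = X).

(NOT d) OR w


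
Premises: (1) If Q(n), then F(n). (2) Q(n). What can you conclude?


Modus ponens: from (P → Q) and P, infer Q.
P = 'Q(n)' is asserted, and P → Q holds, so Q follows.

F(n).


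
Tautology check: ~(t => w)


Build the truth table over {t, w}:
t | w | φ
---------
False | False | False
True | False | True
False | True | False
True | True | False
Counterexample at row 1: with t=False, w=False, the formula is False.

No, it is not a tautology.


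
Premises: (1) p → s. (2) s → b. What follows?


Hypothetical syllogism: from (P → Q) and (Q → R), infer (P → R).
Chain the two implications through the shared middle term 's'.

p → b


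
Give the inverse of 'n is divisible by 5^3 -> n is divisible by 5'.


The inverse of (P → Q) is (¬P → ¬Q). It is equivalent to the converse, not to the original.
Here P = 'n is divisible by 5^3' and Q = 'n is divisible by 5'.

If not (n is divisible by 5^3), then not (n is divisible by 5).


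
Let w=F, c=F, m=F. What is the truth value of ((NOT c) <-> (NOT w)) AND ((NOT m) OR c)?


Substitute w=F, c=F, m=F:
NOT c = T
NOT w = T
(NOT c) <-> (NOT w) = T <-> T = T
NOT m = T
(NOT m) OR c = T OR F = T
((NOT c) <-> (NOT w)) AND ((NOT m) OR c) = T AND T = T

T


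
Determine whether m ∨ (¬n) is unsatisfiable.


Truth table over {m, n}:
m | n | φ
---------
F | F | T
T | F | T
F | T | F
T | T | T
Satisfying assignment at row 1: m=F, n=F gives T.

No, it is not a contradiction.


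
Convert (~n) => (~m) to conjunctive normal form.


Step 1: Rewrite (¬n) → (¬m) as ¬(¬n) ∨ (¬m).
Step 2: Eliminate any double negations (¬¬X = X).

n | (~m)


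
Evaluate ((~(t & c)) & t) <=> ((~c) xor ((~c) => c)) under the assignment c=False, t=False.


Substitute c=False, t=False:
t & c = False & False = False
~(t & c) = True
(~(t & c)) & t = True & False = False
~c = True
~c = True
(~c) => c = True => False = False
(~c) xor ((~c) => c) = True xor False = True
((~(t & c)) & t) <=> ((~c) xor ((~c) => c)) = False <=> True = False

False


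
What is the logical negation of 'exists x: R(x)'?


¬(forall x: φ) = exists x: ¬φ, and ¬(exists x: φ) = forall x: ¬φ.
Apply to the existential statement.

forall x: ~(R(x))


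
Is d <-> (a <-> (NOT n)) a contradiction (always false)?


Truth table over {a, d, n}:
a | d | n | φ
-------------
F | F | F | T
T | F | F | F
F | T | F | F
T | T | F | T
F | F | T | F
T | F | T | T
F | T | T | T
T | T | T | F
Satisfying assignment at row 1: a=F, d=F, n=F gives T.

No, it is not a contradiction.


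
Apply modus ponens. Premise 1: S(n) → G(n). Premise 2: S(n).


Modus ponens: from (P → Q) and P, infer Q.
P = 'S(n)' is asserted, and P → Q holds, so Q follows.

G(n).


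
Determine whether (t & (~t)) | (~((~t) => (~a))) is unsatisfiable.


Truth table over {a, t}:
a | t | φ
---------
False | False | False
True | False | True
False | True | False
True | True | False
Satisfying assignment at row 2: a=True, t=False gives True.

No, it is not a contradiction.


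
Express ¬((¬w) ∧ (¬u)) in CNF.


Step 1: Apply De Morgan: ¬((¬w) ∧ (¬u)) = ¬(¬w) ∨ ¬(¬u).
Step 2: Eliminate any double negations (¬¬X = X).

w ∨ u


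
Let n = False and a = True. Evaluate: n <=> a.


Biconditional is true when both operands have the same truth value.
Substitute: n=False, a=True.
False <=> True evaluates to False.

False


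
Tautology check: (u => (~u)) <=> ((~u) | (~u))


Build the truth table over {u}:
u | φ
-----
False | True
True | True
Every row evaluates to true.

Yes, it is a tautology.


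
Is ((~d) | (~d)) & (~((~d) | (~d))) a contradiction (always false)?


Truth table over {d}:
d | φ
-----
False | False
True | False
Every row is false.

Yes, it is a contradiction.


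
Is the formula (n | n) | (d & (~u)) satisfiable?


Search for a satisfying assignment over {d, n, u}.
Try d=True, n=False, u=False: the formula evaluates to True.
A satisfying assignment exists.

Satisfiable.


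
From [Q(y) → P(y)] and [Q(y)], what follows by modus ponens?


Modus ponens: from (P → Q) and P, infer Q.
P = 'Q(y)' is asserted, and P → Q holds, so Q follows.

P(y).


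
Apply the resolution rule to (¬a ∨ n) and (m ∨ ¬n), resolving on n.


The clauses contain complementary literals n and ¬n.
Resolution eliminates this pair and disjoins the remaining literals (merging duplicates).

(¬a ∨ m)


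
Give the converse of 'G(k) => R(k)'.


The converse of (P → Q) is (Q → P). It is not in general equivalent to the original.
Here P = 'G(k)' and Q = 'R(k)'.

If R(k), then G(k).


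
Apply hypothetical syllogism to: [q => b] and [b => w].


Hypothetical syllogism: from (P → Q) and (Q → R), infer (P → R).
Chain the two implications through the shared middle term 'b'.

q => w


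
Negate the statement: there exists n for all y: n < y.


Negation flips each quantifier (∀↔∃) and negates the inner predicate.
¬(there exists n for all y: φ) = for all n there exists y: ¬φ.

for all n there exists y: NOT(n < y)


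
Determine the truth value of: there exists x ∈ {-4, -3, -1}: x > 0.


Evaluate the predicate on each element: -4:F, -3:F, -1:F.
No element satisfies the predicate.

F


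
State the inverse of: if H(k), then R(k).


The inverse of (P → Q) is (¬P → ¬Q). It is equivalent to the converse, not to the original.
Here P = 'H(k)' and Q = 'R(k)'.

If not (H(k)), then not (R(k)).


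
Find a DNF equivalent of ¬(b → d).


Step 1: Rewrite implication then negate: ¬(¬b ∨ d) = b ∧ ¬d.

b ∧ (¬d)


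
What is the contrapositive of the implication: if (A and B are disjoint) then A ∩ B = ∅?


The contrapositive of (P → Q) is (¬Q → ¬P); it is logically equivalent to the original.
Here P = '(A and B are disjoint)' and Q = 'A ∩ B = ∅'.

If not (A ∩ B = ∅), then not ((A and B are disjoint)).


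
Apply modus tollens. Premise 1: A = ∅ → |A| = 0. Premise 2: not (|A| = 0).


Modus tollens: from (P → Q) and ¬Q, infer ¬P.
Q = '|A| = 0' is denied; since P → Q, P must also fail.

Not (A = ∅).


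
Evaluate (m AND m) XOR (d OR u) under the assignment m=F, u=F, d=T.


Substitute m=F, u=F, d=T:
m AND m = F AND F = F
d OR u = T OR F = T
(m AND m) XOR (d OR u) = F XOR T = T

T


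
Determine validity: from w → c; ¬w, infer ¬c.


This is denying the antecedent (fallacy). There exist truth assignments where the premises are all true but the conclusion is false.

Invalid.


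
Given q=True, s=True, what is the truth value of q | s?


Disjunction is false only when both operands are false.
Substitute: q=True, s=True.
True | True evaluates to True.

True
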